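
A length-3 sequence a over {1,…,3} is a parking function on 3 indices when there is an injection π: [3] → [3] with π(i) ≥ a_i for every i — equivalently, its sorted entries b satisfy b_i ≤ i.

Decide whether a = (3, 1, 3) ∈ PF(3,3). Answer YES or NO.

Sorted: b = (1, 3, 3).
  b_1=1 ≤ 1
  b_2=3 > 2
  fails at i=2 ⇒ NO

NO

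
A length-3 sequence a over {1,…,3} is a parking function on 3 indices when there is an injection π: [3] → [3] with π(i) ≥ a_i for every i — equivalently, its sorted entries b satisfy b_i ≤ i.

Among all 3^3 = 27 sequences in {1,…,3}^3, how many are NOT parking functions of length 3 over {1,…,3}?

11

|PF| = (3−3+1)·(3+1)^(3−1) = 1×16 = 16
One tuple (2,3,3) → sorted (2,3,3): b_1=2>1, not a PF.
Total 27; non-PF = 27−16 = 11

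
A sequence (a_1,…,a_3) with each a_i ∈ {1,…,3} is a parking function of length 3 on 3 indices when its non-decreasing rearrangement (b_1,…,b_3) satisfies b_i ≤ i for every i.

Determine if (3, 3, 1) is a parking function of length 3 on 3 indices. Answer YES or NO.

NO

Sorted: b = (1, 3, 3).
  b_1=1 ≤ 1
  b_2=3 > 2
  fails at i=2 ⇒ NO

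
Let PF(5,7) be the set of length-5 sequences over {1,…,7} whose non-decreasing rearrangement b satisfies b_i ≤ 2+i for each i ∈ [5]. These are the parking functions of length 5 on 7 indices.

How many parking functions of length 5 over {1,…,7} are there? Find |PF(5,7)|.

12288

|PF(5,7)| = 3·8^4 = 3×4096 = 12288 [KW]
One tuple (1,3,6,6,4) → sorted (1,3,4,6,6): b_i ≤ 2+i ∀i, a PF.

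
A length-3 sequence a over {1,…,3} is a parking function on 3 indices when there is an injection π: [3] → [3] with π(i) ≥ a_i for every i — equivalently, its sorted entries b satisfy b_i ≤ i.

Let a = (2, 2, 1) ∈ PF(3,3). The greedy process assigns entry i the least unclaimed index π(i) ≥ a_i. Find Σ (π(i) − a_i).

Σπ = 6 ({1..3} each once); Σa = 2+2+1 = 5; disp = 6−5 = 1.

1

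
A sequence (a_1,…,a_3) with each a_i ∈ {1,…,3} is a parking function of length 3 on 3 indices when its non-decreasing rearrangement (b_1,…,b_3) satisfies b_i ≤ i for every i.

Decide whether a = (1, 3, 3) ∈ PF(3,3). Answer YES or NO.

Sorted: b = (1, 3, 3).
  b_1=1 ≤ 1
  b_2=3 > 2
  fails at i=2 ⇒ NO

NO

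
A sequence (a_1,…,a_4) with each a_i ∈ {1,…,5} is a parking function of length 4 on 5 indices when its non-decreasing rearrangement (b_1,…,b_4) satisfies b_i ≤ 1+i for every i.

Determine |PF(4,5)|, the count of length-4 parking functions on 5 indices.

Count = (5−4+1)·(5+1)^(4−1) = 2·216 = 432
One tuple (4,2,2,5) → sorted (2,2,4,5): b_i ≤ 1+i ∀i, a PF.

432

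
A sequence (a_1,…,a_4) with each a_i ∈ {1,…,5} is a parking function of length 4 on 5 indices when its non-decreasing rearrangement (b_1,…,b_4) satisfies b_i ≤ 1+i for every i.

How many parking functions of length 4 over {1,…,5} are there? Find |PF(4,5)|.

#PF = 2·6^3 = 2·216 = 432
Check (5,1,2,3) → sorted (1,2,3,5): b_i ≤ 1+i ∀i, a PF.

432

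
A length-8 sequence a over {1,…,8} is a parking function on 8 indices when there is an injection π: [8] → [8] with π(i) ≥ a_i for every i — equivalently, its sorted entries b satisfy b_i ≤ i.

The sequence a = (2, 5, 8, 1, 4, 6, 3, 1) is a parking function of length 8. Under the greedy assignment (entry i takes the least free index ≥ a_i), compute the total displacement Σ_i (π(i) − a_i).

6

Σπ(i) = 1+…+8 = 36; Σa = 2+5+8+1+4+6+3+1 = 30; disp = 36−30 = 6.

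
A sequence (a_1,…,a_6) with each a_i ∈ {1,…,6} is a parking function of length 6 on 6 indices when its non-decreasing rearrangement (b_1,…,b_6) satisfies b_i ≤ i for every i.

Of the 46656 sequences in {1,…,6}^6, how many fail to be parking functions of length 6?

Count = (6−6+1)·(6+1)^(6−1) = 1 · 16807 = 16807 (Pollak)
Example (5,3,5,4,5,3) → sorted (3,3,4,5,5,5): b_1=3>1, not a PF.
Total 46656; non-PF = 46656−16807 = 29849

29849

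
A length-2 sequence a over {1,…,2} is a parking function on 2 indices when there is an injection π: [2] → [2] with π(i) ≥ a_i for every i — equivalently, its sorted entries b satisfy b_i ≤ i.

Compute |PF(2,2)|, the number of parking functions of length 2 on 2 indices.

|PF(2,2)| = (2+1−2)·(2+1)^{2−1} = 1×3 = 3
One tuple (1,2) → sorted (1,2): b_i ≤ i ∀i, a PF.

3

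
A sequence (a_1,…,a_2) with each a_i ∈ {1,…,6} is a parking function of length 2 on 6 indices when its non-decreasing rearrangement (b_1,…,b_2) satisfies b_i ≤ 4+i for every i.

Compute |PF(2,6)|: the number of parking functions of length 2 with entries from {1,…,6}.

35

|PF(2,6)| = (6+1−2)·(6+1)^{2−1} = 5 · 7 = 35 [KW]
Check (3,2) → sorted (2,3): b_i ≤ 4+i ∀i, a PF.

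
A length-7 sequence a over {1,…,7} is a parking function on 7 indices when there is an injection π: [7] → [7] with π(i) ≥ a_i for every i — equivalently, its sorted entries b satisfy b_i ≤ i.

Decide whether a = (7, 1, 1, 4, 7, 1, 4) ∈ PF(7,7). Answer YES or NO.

Sorted: b = (1, 1, 1, 4, 4, 7, 7).
  b_1=1 ≤ 1
  b_2=1 ≤ 2
  b_3=1 ≤ 3
  b_4=4 ≤ 4
  b_5=4 ≤ 5
  b_6=7 > 6
  fails at i=6 ⇒ NO

NO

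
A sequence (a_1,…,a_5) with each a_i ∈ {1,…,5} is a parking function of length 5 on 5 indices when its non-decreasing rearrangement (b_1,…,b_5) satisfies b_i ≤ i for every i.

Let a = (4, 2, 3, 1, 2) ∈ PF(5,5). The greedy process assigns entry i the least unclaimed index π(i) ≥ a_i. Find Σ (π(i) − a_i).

Σπ(i) = 1+…+5 = 15; Σa = 4+2+3+1+2 = 12; disp = 15−12 = 3.

3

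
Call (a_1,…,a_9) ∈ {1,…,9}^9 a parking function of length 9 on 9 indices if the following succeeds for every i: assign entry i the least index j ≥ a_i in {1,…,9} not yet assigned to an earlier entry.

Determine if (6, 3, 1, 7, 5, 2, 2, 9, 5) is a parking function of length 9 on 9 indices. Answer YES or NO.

YES

Rearranged: b = (1, 2, 2, 3, 5, 5, 6, 7, 9).
  b_1=1 ≤ 1
  b_2=2 ≤ 2
  b_3=2 ≤ 3
  b_4=3 ≤ 4
  b_5=5 ≤ 5
  b_6=5 ≤ 6
  b_7=6 ≤ 7
  b_8=7 ≤ 8
  b_9=9 ≤ 9
All bounds hold ⇒ YES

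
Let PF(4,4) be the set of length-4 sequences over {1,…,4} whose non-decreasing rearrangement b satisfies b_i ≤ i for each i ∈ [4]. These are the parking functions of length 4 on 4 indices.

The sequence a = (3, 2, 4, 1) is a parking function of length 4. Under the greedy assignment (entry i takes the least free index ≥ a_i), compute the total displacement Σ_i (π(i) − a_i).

Σπ(i) = 1+…+4 = 10; Σa = 3+2+4+1 = 10; disp = 10−10 = 0.

0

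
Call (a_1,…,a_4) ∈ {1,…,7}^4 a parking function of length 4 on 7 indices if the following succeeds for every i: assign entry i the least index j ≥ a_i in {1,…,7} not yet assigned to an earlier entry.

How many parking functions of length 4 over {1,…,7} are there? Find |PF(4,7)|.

#PF = 4·8^3 = 4 · 512 = 2048 [KW]
E.g. (4,5,5,2) → sorted (2,4,5,5): b_i ≤ 3+i ∀i, a PF.

2048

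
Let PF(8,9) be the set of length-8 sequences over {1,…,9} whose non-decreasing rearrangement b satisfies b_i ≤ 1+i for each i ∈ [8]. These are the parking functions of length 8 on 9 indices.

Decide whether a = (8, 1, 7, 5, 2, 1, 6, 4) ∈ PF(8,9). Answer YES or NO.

YES

Sorted: b = (1, 1, 2, 4, 5, 6, 7, 8).
  b_1=1 ≤ 2
  b_2=1 ≤ 3
  b_3=2 ≤ 4
  b_4=4 ≤ 5
  b_5=5 ≤ 6
  b_6=6 ≤ 7
  b_7=7 ≤ 8
  b_8=8 ≤ 9
All bounds hold ⇒ YES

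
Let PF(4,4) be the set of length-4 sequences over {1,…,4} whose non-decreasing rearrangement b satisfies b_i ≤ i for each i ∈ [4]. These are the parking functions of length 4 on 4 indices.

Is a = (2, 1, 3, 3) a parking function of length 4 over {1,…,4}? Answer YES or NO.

YES

Rearranged: b = (1, 2, 3, 3).
  b_1=1 ≤ 1
  b_2=2 ≤ 2
  b_3=3 ≤ 3
  b_4=3 ≤ 4
All bounds hold ⇒ YES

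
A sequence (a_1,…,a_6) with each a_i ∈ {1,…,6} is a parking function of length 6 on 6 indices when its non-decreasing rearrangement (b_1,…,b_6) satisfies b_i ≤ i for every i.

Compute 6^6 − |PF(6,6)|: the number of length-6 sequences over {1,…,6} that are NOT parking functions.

29849

#PF = 1·7^5 = 1·16807 = 16807 [KW]
E.g. (5,6,4,1,4,4) → sorted (1,4,4,4,5,6): b_2=4>2, not a PF.
6^6 − 16807 = 46656 − 16807 = 29849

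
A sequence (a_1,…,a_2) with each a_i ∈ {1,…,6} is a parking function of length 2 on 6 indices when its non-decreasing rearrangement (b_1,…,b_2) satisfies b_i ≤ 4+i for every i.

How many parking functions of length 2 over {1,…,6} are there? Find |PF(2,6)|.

|PF| = (7−2)·7^(2−1) = 5 · 7 = 35 (Konheim–Weiss)
Example (1,1) → sorted (1,1): b_i ≤ 4+i ∀i, a PF.

35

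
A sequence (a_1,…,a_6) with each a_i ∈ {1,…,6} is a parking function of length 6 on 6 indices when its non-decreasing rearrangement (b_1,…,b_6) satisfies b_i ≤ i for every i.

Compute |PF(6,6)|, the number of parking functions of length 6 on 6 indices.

16807

|PF| = (6+1−6)·(6+1)^{6−1} = 1×16807 = 16807 (Pollak)
Example (4,3,6,5,1,2) → sorted (1,2,3,4,5,6): b_i ≤ i ∀i, a PF.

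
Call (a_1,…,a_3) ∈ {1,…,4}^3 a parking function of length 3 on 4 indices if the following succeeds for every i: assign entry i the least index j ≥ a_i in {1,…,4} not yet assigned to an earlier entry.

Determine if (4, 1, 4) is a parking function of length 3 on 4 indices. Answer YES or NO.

NO

Rearranged: b = (1, 4, 4).
  b_1=1 ≤ 2
  b_2=4 > 3
  fails at i=2 ⇒ NO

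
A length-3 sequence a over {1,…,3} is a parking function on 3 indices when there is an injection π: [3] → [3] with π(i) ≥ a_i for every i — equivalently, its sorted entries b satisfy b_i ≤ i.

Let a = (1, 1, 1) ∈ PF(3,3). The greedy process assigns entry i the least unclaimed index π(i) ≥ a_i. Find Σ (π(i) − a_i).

Σπ = 3·4/2 = 6 (π permutes [3]); Σa = 1+1+1 = 3; disp = 6−3 = 3.

3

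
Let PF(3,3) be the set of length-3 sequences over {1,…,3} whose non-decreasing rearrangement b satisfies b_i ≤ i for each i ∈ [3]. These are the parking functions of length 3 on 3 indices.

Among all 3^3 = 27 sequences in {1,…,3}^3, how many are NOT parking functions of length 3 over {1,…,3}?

#PF = (3−3+1)·(3+1)^(3−1) = 1×16 = 16 (Pollak)
Example (3,3,3) → sorted (3,3,3): b_1=3>1, not a PF.
Total 27; non-PF = 27−16 = 11

11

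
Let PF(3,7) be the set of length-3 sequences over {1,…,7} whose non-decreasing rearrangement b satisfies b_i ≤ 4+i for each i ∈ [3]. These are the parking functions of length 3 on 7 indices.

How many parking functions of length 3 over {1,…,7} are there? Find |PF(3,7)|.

320

|PF(3,7)| = (7−3+1)·(7+1)^(3−1) = 5·64 = 320
E.g. (6,2,6) → sorted (2,6,6): b_i ≤ 4+i ∀i, a PF.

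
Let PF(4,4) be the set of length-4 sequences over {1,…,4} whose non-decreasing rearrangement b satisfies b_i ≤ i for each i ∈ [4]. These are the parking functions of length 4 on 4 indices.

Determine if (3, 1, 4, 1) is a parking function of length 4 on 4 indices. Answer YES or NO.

YES

Order a: b = (1, 1, 3, 4).
  b_1=1 ≤ 1
  b_2=1 ≤ 2
  b_3=3 ≤ 3
  b_4=4 ≤ 4
All bounds hold ⇒ YES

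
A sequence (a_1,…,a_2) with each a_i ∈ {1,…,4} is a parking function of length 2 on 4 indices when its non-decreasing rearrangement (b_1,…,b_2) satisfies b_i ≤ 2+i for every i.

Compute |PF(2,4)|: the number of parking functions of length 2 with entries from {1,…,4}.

|PF| = 3·5^1 = 3 · 5 = 15 (Konheim–Weiss)
E.g. (1,2) → sorted (1,2): b_i ≤ 2+i ∀i, a PF.

15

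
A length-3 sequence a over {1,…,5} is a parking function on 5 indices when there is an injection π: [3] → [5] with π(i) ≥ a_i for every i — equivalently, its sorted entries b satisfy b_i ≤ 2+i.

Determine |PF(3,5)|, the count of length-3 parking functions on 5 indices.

|PF| = (5+1−3)·(5+1)^{3−1} = 3·36 = 108
Example (5,2,4) → sorted (2,4,5): b_i ≤ 2+i ∀i, a PF.

108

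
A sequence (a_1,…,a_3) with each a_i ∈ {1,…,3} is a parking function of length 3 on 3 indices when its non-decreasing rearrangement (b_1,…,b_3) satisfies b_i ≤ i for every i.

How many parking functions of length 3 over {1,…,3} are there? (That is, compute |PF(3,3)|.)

#PF = (4−3)·4^(3−1) = 1 · 16 = 16 (Konheim–Weiss)
Check (1,2,1) → sorted (1,1,2): b_i ≤ i ∀i, a PF.

16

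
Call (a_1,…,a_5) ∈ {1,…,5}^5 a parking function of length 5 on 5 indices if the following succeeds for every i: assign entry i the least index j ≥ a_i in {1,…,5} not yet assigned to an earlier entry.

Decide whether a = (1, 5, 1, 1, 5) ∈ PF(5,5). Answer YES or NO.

Order a: b = (1, 1, 1, 5, 5).
  b_1=1 ≤ 1
  b_2=1 ≤ 2
  b_3=1 ≤ 3
  b_4=5 > 4
  fails at i=4 ⇒ NO

NO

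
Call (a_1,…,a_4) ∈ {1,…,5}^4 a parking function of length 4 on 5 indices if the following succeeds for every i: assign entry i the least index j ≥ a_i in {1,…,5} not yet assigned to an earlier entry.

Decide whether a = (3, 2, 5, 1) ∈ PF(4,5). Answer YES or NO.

YES

Order a: b = (1, 2, 3, 5).
  b_1=1 ≤ 2
  b_2=2 ≤ 3
  b_3=3 ≤ 4
  b_4=5 ≤ 5
All bounds hold ⇒ YES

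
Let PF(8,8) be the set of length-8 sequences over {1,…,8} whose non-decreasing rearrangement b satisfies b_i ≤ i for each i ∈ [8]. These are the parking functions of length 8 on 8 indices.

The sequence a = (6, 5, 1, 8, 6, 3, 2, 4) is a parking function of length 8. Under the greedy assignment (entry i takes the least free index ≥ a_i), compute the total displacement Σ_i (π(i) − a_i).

Σπ = 8·9/2 = 36 (π permutes [8]); Σa = 6+5+1+8+6+3+2+4 = 35; disp = 36−35 = 1.

1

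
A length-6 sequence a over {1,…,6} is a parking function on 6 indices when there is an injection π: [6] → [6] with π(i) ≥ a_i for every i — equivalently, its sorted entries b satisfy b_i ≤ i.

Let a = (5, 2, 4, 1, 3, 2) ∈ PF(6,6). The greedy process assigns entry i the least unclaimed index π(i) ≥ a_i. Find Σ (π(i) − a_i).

4

Σπ = 6·7/2 = 21 (π permutes [6]); Σa = 5+2+4+1+3+2 = 17; disp = 21−17 = 4.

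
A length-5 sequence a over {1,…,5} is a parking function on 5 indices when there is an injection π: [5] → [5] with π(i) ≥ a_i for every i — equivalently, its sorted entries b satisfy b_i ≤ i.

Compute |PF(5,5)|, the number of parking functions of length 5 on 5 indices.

|PF(5,5)| = (5+1−5)·(5+1)^{5−1} = 1×1296 = 1296 [KW]
E.g. (3,5,4,1,1) → sorted (1,1,3,4,5): b_i ≤ i ∀i, a PF.

1296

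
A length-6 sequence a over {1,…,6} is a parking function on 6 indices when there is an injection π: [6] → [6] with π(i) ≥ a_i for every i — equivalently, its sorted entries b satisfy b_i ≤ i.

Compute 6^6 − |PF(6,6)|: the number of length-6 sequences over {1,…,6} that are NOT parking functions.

29849

#PF = (7−6)·7^(6−1) = 1×16807 = 16807 [KW]
One tuple (4,6,2,2,6,5) → sorted (2,2,4,5,6,6): b_1=2>1, not a PF.
So 46656 − 16807 = 29849 fail.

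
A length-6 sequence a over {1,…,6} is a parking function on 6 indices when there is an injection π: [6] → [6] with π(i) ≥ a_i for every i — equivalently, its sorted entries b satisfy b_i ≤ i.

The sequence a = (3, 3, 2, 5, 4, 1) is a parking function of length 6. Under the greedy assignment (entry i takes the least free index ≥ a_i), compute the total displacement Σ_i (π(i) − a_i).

3

Σπ(i) = 1+…+6 = 21; Σa = 3+3+2+5+4+1 = 18; disp = 21−18 = 3.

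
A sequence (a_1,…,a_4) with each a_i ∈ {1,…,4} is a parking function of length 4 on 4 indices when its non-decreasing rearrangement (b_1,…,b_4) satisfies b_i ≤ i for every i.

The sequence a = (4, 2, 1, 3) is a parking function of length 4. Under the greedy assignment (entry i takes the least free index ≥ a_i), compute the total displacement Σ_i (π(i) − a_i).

Σπ = 4·5/2 = 10 (π permutes [4]); Σa = 4+2+1+3 = 10; disp = 10−10 = 0.

0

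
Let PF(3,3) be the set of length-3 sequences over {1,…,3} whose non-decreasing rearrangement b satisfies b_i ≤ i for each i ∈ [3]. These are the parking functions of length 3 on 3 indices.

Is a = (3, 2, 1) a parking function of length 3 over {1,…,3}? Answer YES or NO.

YES

Order a: b = (1, 2, 3).
  b_1=1 ≤ 1
  b_2=2 ≤ 2
  b_3=3 ≤ 3
All bounds hold ⇒ YES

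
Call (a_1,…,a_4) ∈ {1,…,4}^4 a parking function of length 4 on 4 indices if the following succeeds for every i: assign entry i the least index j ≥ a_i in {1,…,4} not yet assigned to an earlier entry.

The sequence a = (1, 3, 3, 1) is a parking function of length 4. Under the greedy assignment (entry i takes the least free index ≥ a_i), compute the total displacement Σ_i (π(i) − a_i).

Σπ = 10 ({1..4} each once); Σa = 1+3+3+1 = 8; disp = 10−8 = 2.

2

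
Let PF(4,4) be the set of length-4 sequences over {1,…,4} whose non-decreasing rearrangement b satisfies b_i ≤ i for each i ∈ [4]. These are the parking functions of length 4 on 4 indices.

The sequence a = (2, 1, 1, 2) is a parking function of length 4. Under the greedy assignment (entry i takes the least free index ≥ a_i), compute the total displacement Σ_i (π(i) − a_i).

4

Σπ = 4·5/2 = 10 (π permutes [4]); Σa = 2+1+1+2 = 6; disp = 10−6 = 4.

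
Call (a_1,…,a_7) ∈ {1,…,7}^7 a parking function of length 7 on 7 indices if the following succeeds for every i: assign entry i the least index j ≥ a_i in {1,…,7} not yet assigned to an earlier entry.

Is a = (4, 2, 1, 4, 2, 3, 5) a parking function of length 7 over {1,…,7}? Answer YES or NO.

Rearranged: b = (1, 2, 2, 3, 4, 4, 5).
  b_1=1 ≤ 1
  b_2=2 ≤ 2
  b_3=2 ≤ 3
  b_4=3 ≤ 4
  b_5=4 ≤ 5
  b_6=4 ≤ 6
  b_7=5 ≤ 7
All bounds hold ⇒ YES

YES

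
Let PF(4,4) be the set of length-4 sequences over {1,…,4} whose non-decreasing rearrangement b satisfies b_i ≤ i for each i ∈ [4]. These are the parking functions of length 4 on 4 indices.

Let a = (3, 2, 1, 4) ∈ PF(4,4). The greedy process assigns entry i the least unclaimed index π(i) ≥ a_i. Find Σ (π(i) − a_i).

Σπ(i) = 1+…+4 = 10; Σa = 3+2+1+4 = 10; disp = 10−10 = 0.

0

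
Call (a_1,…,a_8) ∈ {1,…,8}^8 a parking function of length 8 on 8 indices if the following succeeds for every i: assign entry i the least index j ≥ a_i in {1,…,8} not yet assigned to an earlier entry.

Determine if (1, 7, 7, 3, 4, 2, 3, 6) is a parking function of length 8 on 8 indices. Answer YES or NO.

YES

Rearranged: b = (1, 2, 3, 3, 4, 6, 7, 7).
  b_1=1 ≤ 1
  b_2=2 ≤ 2
  b_3=3 ≤ 3
  b_4=3 ≤ 4
  b_5=4 ≤ 5
  b_6=6 ≤ 6
  b_7=7 ≤ 7
  b_8=7 ≤ 8
All bounds hold ⇒ YES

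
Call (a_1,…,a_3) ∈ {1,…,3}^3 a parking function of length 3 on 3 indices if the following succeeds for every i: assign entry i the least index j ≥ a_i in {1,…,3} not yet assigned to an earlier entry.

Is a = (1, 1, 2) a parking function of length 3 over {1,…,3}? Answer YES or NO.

Rearranged: b = (1, 1, 2).
  b_1=1 ≤ 1
  b_2=1 ≤ 2
  b_3=2 ≤ 3
All bounds hold ⇒ YES

YES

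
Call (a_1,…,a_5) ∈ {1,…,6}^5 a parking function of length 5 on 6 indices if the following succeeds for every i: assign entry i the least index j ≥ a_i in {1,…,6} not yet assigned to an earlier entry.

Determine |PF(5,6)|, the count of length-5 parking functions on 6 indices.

#PF = (6+1−5)·(6+1)^{5−1} = 2 · 2401 = 4802 (Pollak)
Check (2,5,6,3,2) → sorted (2,2,3,5,6): b_i ≤ 1+i ∀i, a PF.

4802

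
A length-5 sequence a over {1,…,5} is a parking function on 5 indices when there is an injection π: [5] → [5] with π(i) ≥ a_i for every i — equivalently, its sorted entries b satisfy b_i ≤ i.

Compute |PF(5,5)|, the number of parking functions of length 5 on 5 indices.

1296

Count = 1·6^4 = 1·1296 = 1296
One tuple (2,3,1,1,2) → sorted (1,1,2,2,3): b_i ≤ i ∀i, a PF.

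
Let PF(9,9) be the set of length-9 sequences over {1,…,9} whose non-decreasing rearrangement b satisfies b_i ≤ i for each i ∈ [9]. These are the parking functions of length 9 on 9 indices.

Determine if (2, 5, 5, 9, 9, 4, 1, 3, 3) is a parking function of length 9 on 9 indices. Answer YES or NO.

NO

Rearranged: b = (1, 2, 3, 3, 4, 5, 5, 9, 9).
  b_1=1 ≤ 1
  b_2=2 ≤ 2
  b_3=3 ≤ 3
  b_4=3 ≤ 4
  b_5=4 ≤ 5
  b_6=5 ≤ 6
  b_7=5 ≤ 7
  b_8=9 > 8
  fails at i=8 ⇒ NO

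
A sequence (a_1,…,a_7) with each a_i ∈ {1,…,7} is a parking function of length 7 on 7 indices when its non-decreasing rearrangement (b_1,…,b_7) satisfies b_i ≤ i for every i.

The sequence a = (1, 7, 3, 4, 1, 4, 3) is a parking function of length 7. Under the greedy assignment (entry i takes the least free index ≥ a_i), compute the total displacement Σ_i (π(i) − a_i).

5

Σπ = 7·8/2 = 28 (π permutes [7]); Σa = 1+7+3+4+1+4+3 = 23; disp = 28−23 = 5.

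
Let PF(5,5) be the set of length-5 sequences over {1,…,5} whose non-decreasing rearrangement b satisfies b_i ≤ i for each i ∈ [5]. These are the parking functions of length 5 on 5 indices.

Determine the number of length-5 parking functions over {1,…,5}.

1296

|PF| = (6−5)·6^(5−1) = 1·1296 = 1296
One tuple (3,1,4,1,1) → sorted (1,1,1,3,4): b_i ≤ i ∀i, a PF.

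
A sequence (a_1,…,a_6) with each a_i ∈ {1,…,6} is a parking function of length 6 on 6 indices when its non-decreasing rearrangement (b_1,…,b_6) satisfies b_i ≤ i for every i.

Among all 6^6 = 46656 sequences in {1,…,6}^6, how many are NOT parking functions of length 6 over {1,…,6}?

29849

Count = (6−6+1)·(6+1)^(6−1) = 1×16807 = 16807 (Konheim–Weiss)
Check (6,3,5,5,6,2) → sorted (2,3,5,5,6,6): b_1=2>1, not a PF.
Total 46656; non-PF = 46656−16807 = 29849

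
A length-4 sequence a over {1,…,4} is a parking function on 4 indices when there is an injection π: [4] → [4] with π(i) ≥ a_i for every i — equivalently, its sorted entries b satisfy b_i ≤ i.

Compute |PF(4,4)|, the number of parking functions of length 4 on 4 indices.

125

#PF = (4+1−4)·(4+1)^{4−1} = 1×125 = 125 (Pollak)
E.g. (2,1,1,1) → sorted (1,1,1,2): b_i ≤ i ∀i, a PF.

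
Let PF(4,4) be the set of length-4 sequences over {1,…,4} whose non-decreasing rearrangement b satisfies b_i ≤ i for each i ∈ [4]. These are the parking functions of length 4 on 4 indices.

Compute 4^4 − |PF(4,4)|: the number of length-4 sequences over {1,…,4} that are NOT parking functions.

Count = (4+1−4)·(4+1)^{4−1} = 1×125 = 125 [KW]
One tuple (2,3,4,4) → sorted (2,3,4,4): b_1=2>1, not a PF.
Total 256; non-PF = 256−125 = 131

131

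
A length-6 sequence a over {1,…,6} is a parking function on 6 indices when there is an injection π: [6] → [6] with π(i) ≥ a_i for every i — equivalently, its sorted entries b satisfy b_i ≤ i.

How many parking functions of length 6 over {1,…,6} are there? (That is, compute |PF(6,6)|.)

#PF = (6−6+1)·(6+1)^(6−1) = 1 · 16807 = 16807 [KW]
Check (2,1,2,3,5,3) → sorted (1,2,2,3,3,5): b_i ≤ i ∀i, a PF.

16807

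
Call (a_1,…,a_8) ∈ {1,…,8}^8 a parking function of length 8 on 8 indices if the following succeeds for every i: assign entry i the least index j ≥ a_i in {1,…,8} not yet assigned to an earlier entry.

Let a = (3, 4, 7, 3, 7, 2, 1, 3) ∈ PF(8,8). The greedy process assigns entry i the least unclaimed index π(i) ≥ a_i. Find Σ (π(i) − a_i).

6

Σπ(i) = 1+…+8 = 36; Σa = 3+4+7+3+7+2+1+3 = 30; disp = 36−30 = 6.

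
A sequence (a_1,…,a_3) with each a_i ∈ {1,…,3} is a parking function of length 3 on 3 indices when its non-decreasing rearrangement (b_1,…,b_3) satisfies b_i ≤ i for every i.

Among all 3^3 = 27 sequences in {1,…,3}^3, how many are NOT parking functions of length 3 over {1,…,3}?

Count = 1·4^2 = 1 · 16 = 16 (Konheim–Weiss)
Example (1,3,3) → sorted (1,3,3): b_2=3>2, not a PF.
Total 27; non-PF = 27−16 = 11

11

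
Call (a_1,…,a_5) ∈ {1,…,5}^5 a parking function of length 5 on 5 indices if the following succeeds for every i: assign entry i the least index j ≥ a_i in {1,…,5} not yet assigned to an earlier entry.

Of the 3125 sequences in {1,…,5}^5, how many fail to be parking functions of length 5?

1829

#PF = (6−5)·6^(5−1) = 1·1296 = 1296 (Konheim–Weiss)
Example (5,5,4,2,3) → sorted (2,3,4,5,5): b_1=2>1, not a PF.
5^5 − 1296 = 3125 − 1296 = 1829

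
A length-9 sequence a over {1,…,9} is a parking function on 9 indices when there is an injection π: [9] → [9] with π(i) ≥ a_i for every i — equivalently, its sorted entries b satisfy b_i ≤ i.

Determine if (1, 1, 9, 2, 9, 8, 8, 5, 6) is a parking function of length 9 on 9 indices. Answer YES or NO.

Sorted: b = (1, 1, 2, 5, 6, 8, 8, 9, 9).
  b_1=1 ≤ 1
  b_2=1 ≤ 2
  b_3=2 ≤ 3
  b_4=5 > 4
  fails at i=4 ⇒ NO

NO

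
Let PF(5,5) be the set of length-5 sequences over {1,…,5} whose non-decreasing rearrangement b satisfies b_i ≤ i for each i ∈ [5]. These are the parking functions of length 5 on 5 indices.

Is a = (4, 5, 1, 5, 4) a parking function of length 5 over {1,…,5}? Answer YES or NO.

NO

Order a: b = (1, 4, 4, 5, 5).
  b_1=1 ≤ 1
  b_2=4 > 2
  fails at i=2 ⇒ NO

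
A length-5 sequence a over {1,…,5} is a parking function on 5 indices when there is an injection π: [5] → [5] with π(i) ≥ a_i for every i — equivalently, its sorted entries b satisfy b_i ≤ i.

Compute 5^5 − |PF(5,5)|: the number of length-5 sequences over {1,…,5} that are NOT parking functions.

1829

|PF(5,5)| = 1·6^4 = 1 · 1296 = 1296 [KW]
One tuple (4,5,4,5,5) → sorted (4,4,5,5,5): b_1=4>1, not a PF.
5^5 − 1296 = 3125 − 1296 = 1829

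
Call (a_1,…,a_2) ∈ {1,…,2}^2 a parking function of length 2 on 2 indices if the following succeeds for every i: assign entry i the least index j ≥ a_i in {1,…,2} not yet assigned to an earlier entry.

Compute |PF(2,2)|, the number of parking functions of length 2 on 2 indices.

#PF = (2+1−2)·(2+1)^{2−1} = 1·3 = 3 [KW]
E.g. (1,2) → sorted (1,2): b_i ≤ i ∀i, a PF.

3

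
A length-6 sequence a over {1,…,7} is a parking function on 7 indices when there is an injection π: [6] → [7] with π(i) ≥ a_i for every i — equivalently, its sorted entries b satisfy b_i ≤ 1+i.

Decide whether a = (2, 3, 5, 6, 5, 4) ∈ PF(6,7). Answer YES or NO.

Sorted: b = (2, 3, 4, 5, 5, 6).
  b_1=2 ≤ 2
  b_2=3 ≤ 3
  b_3=4 ≤ 4
  b_4=5 ≤ 5
  b_5=5 ≤ 6
  b_6=6 ≤ 7
All bounds hold ⇒ YES

YES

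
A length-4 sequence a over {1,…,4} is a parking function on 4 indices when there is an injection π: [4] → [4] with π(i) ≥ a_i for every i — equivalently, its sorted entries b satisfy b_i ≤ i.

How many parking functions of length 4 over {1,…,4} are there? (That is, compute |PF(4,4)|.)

#PF = (4−4+1)·(4+1)^(4−1) = 1·125 = 125 [KW]
Check (1,1,2,3) → sorted (1,1,2,3): b_i ≤ i ∀i, a PF.

125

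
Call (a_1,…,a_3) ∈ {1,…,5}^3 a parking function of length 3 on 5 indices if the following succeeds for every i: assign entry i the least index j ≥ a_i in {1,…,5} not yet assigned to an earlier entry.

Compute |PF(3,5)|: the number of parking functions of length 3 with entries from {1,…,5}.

#PF = (5+1−3)·(5+1)^{3−1} = 3·36 = 108 [KW]
Check (5,1,1) → sorted (1,1,5): b_i ≤ 2+i ∀i, a PF.

108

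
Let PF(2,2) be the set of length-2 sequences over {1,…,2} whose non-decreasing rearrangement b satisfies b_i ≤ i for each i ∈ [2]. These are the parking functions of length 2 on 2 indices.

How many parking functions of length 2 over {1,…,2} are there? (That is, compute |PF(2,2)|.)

#PF = (2−2+1)·(2+1)^(2−1) = 1×3 = 3 [KW]
One tuple (1,2) → sorted (1,2): b_i ≤ i ∀i, a PF.

3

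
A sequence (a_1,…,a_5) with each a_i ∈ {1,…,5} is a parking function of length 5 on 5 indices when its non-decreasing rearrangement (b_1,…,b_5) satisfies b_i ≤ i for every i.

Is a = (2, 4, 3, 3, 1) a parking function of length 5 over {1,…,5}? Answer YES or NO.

YES

Order a: b = (1, 2, 3, 3, 4).
  b_1=1 ≤ 1
  b_2=2 ≤ 2
  b_3=3 ≤ 3
  b_4=3 ≤ 4
  b_5=4 ≤ 5
All bounds hold ⇒ YES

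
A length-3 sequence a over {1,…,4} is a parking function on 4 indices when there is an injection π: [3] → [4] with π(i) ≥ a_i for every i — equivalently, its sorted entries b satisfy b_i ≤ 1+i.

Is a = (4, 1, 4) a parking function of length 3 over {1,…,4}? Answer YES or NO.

Sorted: b = (1, 4, 4).
  b_1=1 ≤ 2
  b_2=4 > 3
  fails at i=2 ⇒ NO

NO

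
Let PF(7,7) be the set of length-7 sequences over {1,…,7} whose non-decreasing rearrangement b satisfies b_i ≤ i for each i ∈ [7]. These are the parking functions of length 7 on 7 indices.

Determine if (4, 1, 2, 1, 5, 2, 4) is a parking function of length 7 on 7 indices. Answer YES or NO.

YES

Order a: b = (1, 1, 2, 2, 4, 4, 5).
  b_1=1 ≤ 1
  b_2=1 ≤ 2
  b_3=2 ≤ 3
  b_4=2 ≤ 4
  b_5=4 ≤ 5
  b_6=4 ≤ 6
  b_7=5 ≤ 7
All bounds hold ⇒ YES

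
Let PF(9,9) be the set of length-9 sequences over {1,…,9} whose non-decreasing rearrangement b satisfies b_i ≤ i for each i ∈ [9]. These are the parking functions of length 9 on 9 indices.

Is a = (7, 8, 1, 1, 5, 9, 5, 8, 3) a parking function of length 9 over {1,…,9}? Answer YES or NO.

NO

Sorted: b = (1, 1, 3, 5, 5, 7, 8, 8, 9).
  b_1=1 ≤ 1
  b_2=1 ≤ 2
  b_3=3 ≤ 3
  b_4=5 > 4
  fails at i=4 ⇒ NO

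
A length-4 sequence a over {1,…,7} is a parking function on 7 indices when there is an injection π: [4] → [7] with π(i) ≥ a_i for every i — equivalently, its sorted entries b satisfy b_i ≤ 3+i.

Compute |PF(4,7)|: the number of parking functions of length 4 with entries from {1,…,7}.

|PF| = (7+1−4)·(7+1)^{4−1} = 4 · 512 = 2048
E.g. (3,1,7,1) → sorted (1,1,3,7): b_i ≤ 3+i ∀i, a PF.

2048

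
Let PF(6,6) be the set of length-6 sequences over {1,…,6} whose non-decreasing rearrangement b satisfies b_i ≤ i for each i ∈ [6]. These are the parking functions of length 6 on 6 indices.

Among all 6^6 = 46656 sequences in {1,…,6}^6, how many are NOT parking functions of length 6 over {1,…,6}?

29849

|PF| = (6−6+1)·(6+1)^(6−1) = 1 · 16807 = 16807
Check (6,4,5,1,6,2) → sorted (1,2,4,5,6,6): b_3=4>3, not a PF.
6^6 − 16807 = 46656 − 16807 = 29849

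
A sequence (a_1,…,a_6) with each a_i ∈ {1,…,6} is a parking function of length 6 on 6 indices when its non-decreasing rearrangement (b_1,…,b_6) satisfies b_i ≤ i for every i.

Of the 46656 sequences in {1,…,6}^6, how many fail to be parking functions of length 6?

#PF = (7−6)·7^(6−1) = 1·16807 = 16807 [KW]
Example (4,4,6,1,4,6) → sorted (1,4,4,4,6,6): b_2=4>2, not a PF.
Total 46656; non-PF = 46656−16807 = 29849

29849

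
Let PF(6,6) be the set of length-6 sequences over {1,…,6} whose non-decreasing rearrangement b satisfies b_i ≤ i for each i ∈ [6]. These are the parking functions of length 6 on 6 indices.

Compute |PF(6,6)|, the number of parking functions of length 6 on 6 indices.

Count = (7−6)·7^(6−1) = 1×16807 = 16807 (Pollak)
E.g. (2,1,3,4,2,2) → sorted (1,2,2,2,3,4): b_i ≤ i ∀i, a PF.

16807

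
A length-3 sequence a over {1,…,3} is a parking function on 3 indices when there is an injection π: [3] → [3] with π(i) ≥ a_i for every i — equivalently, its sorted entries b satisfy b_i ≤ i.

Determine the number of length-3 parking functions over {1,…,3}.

16

|PF| = (4−3)·4^(3−1) = 1 · 16 = 16 [KW]
One tuple (1,2,1) → sorted (1,1,2): b_i ≤ i ∀i, a PF.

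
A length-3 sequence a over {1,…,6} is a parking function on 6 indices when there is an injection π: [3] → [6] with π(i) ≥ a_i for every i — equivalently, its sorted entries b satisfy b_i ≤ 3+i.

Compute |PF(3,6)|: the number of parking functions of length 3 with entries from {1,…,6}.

Count = (7−3)·7^(3−1) = 4×49 = 196 (Pollak)
Example (3,5,4) → sorted (3,4,5): b_i ≤ 3+i ∀i, a PF.

196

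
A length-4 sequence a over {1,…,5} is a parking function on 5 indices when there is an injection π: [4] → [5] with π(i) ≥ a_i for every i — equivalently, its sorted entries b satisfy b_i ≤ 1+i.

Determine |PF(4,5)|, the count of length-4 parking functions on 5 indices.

432

#PF = (6−4)·6^(4−1) = 2·216 = 432
Check (5,2,4,1) → sorted (1,2,4,5): b_i ≤ 1+i ∀i, a PF.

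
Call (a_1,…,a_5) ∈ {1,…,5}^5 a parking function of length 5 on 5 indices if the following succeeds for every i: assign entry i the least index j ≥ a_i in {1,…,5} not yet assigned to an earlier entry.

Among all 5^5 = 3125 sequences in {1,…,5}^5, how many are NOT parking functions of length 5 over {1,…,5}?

|PF(5,5)| = (5+1−5)·(5+1)^{5−1} = 1 · 1296 = 1296 (Pollak)
E.g. (4,4,2,4,4) → sorted (2,4,4,4,4): b_1=2>1, not a PF.
5^5 − 1296 = 3125 − 1296 = 1829

1829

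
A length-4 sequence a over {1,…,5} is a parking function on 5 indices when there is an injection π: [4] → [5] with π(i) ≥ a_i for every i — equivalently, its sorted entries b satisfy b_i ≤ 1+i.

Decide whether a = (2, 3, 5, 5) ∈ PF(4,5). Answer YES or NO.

NO

Rearranged: b = (2, 3, 5, 5).
  b_1=2 ≤ 2
  b_2=3 ≤ 3
  b_3=5 > 4
  fails at i=3 ⇒ NO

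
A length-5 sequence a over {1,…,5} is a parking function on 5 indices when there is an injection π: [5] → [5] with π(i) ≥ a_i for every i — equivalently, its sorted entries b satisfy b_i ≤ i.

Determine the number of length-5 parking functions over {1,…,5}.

Count = 1·6^4 = 1×1296 = 1296 [KW]
E.g. (2,2,1,5,1) → sorted (1,1,2,2,5): b_i ≤ i ∀i, a PF.

1296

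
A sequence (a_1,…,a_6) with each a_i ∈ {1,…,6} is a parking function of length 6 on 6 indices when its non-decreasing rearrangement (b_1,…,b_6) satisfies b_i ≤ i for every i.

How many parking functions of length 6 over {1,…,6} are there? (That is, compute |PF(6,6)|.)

16807

|PF| = 1·7^5 = 1 · 16807 = 16807 (Pollak)
E.g. (1,3,1,3,3,2) → sorted (1,1,2,3,3,3): b_i ≤ i ∀i, a PF.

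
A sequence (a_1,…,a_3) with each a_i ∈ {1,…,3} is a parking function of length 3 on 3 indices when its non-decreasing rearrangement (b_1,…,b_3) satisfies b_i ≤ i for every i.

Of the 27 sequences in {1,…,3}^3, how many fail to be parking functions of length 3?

11

Count = (4−3)·4^(3−1) = 1·16 = 16 (Konheim–Weiss)
E.g. (2,3,3) → sorted (2,3,3): b_1=2>1, not a PF.
So 27 − 16 = 11 fail.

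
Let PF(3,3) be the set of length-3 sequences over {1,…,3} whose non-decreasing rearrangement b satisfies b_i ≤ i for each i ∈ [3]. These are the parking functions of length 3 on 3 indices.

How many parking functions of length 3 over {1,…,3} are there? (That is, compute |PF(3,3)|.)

|PF| = (3+1−3)·(3+1)^{3−1} = 1·16 = 16 (Konheim–Weiss)
Example (1,2,1) → sorted (1,1,2): b_i ≤ i ∀i, a PF.

16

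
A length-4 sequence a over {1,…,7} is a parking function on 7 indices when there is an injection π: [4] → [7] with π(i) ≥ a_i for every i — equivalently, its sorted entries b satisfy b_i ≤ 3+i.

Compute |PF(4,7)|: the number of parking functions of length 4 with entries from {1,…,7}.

2048

|PF(4,7)| = 4·8^3 = 4·512 = 2048 (Pollak)
Example (2,5,5,5) → sorted (2,5,5,5): b_i ≤ 3+i ∀i, a PF.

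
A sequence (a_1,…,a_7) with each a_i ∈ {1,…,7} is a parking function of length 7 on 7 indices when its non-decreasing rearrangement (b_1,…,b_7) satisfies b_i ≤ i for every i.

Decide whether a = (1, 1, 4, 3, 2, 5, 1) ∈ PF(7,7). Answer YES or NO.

YES

Sorted: b = (1, 1, 1, 2, 3, 4, 5).
  b_1=1 ≤ 1
  b_2=1 ≤ 2
  b_3=1 ≤ 3
  b_4=2 ≤ 4
  b_5=3 ≤ 5
  b_6=4 ≤ 6
  b_7=5 ≤ 7
All bounds hold ⇒ YES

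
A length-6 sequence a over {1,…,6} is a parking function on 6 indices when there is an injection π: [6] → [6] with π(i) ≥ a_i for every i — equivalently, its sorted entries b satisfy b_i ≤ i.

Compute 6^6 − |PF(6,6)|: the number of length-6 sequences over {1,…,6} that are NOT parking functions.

29849

#PF = (6+1−6)·(6+1)^{6−1} = 1·16807 = 16807
Check (6,6,6,6,1,5) → sorted (1,5,6,6,6,6): b_2=5>2, not a PF.
Total 46656; non-PF = 46656−16807 = 29849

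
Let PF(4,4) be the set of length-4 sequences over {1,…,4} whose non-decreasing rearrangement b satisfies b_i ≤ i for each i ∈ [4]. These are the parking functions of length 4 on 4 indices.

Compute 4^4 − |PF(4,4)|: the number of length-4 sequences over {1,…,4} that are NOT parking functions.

Count = 1·5^3 = 1×125 = 125
E.g. (3,2,3,2) → sorted (2,2,3,3): b_1=2>1, not a PF.
4^4 − 125 = 256 − 125 = 131

131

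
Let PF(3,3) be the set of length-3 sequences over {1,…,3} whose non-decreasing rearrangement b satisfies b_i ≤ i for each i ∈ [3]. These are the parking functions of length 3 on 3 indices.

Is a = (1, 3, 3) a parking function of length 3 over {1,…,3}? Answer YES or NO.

NO

Sorted: b = (1, 3, 3).
  b_1=1 ≤ 1
  b_2=3 > 2
  fails at i=2 ⇒ NO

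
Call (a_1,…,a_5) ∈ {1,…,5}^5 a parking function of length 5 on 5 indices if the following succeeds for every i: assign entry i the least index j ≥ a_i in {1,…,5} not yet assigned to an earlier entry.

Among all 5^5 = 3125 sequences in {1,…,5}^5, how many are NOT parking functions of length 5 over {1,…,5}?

1829

|PF(5,5)| = (5+1−5)·(5+1)^{5−1} = 1·1296 = 1296 (Konheim–Weiss)
Example (5,3,3,5,5) → sorted (3,3,5,5,5): b_1=3>1, not a PF.
5^5 − 1296 = 3125 − 1296 = 1829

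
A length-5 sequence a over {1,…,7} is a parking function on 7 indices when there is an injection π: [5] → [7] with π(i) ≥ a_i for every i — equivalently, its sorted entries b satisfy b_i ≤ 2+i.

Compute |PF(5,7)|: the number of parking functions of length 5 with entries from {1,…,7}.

12288

#PF = (8−5)·8^(5−1) = 3×4096 = 12288
One tuple (3,4,5,4,6) → sorted (3,4,4,5,6): b_i ≤ 2+i ∀i, a PF.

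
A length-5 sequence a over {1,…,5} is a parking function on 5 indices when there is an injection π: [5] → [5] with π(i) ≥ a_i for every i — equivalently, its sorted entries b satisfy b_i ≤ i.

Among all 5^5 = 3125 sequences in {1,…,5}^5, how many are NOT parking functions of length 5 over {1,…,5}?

Count = (5+1−5)·(5+1)^{5−1} = 1 · 1296 = 1296
E.g. (4,5,1,5,4) → sorted (1,4,4,5,5): b_2=4>2, not a PF.
5^5 − 1296 = 3125 − 1296 = 1829

1829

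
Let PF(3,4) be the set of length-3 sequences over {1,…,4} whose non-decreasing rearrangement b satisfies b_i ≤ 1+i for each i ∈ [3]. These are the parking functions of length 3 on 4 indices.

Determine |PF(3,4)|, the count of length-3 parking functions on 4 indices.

|PF(3,4)| = (4+1−3)·(4+1)^{3−1} = 2×25 = 50 (Pollak)
Check (1,2,2) → sorted (1,2,2): b_i ≤ 1+i ∀i, a PF.

50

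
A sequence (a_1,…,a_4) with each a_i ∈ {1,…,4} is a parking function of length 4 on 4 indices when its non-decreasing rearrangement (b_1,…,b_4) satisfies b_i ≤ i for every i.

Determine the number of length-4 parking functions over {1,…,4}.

125

|PF| = 1·5^3 = 1 · 125 = 125
Example (2,3,1,1) → sorted (1,1,2,3): b_i ≤ i ∀i, a PF.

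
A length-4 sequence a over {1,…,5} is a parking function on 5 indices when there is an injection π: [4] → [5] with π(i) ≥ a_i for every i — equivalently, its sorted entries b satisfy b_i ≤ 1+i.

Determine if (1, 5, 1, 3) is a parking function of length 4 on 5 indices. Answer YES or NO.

YES

Order a: b = (1, 1, 3, 5).
  b_1=1 ≤ 2
  b_2=1 ≤ 3
  b_3=3 ≤ 4
  b_4=5 ≤ 5
All bounds hold ⇒ YES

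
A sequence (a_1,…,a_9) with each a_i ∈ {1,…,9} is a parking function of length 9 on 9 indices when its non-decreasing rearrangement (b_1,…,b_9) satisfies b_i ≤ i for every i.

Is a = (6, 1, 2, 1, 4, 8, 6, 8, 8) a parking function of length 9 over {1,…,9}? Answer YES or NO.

NO

Order a: b = (1, 1, 2, 4, 6, 6, 8, 8, 8).
  b_1=1 ≤ 1
  b_2=1 ≤ 2
  b_3=2 ≤ 3
  b_4=4 ≤ 4
  b_5=6 > 5
  fails at i=5 ⇒ NO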